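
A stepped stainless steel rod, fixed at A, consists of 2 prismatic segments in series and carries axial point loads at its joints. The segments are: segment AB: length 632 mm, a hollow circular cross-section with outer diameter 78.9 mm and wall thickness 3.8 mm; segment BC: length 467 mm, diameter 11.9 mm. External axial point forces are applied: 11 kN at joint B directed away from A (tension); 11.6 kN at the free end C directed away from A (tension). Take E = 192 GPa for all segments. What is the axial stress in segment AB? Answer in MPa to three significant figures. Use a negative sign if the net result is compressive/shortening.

25.2 MPa

Internal axial forces (sectioning from the free end, tension +): N_BC = 11.6 kN, N_AB = 22.6 kN.
A_AB = 896.5 mm².
σ_AB = N_AB/A_AB = 22600/896.5 = 25.21 MPa.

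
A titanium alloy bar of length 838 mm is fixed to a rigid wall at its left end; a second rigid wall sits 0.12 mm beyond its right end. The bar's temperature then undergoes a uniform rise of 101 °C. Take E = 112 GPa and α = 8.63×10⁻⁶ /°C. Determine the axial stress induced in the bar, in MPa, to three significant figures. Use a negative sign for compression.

-81.6 MPa

Free thermal expansion αLΔT = 8.63e-6 · 838 · 101 = 0.7304 mm.
The walls engage after the gap closes; constrained expansion = 0.7304 − 0.12 = 0.6104 mm.
The walls impose strain ε = −(0.6104)/838 = -7.2843e-04; σ = Eε = 112000 · -7.2843e-04 = -81.58 MPa.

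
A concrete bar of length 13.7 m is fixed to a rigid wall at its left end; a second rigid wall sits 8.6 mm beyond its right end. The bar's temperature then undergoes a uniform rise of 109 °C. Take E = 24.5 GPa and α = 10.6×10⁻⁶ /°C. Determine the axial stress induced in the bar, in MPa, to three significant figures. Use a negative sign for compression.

Free thermal expansion αLΔT = 10.6e-6 · 13700 · 109 = 15.83 mm.
The walls engage after the gap closes; constrained expansion = 15.83 − 8.6 = 7.229 mm.
The walls impose strain ε = −(7.229)/13700 = -5.2766e-04; σ = Eε = 24500 · -5.2766e-04 = -12.93 MPa.

-12.9 MPa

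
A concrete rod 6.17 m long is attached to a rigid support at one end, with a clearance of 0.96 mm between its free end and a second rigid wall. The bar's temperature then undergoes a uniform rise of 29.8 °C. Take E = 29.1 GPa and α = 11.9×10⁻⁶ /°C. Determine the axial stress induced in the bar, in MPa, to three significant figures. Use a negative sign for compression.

Free thermal expansion αLΔT = 11.9e-6 · 6170 · 29.8 = 2.188 mm.
The walls engage after the gap closes; constrained expansion = 2.188 − 0.96 = 1.228 mm.
The walls impose strain ε = −(1.228)/6170 = -1.9903e-04; σ = Eε = 29100 · -1.9903e-04 = -5.792 MPa.

-5.79 MPa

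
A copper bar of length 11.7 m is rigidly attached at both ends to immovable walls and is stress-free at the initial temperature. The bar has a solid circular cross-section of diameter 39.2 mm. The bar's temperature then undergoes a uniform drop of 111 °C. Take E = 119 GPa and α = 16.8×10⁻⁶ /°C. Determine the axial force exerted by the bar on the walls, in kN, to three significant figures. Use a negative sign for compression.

Free thermal expansion αLΔT = 16.8e-6 · 11700 · -111 = -21.82 mm.
The walls impose strain ε = −(-21.82)/11700 = 1.8648e-03; σ = Eε = 119000 · 1.8648e-03 = 221.9 MPa.
Wall reaction R = σ·A = 221.9·1207 = 267800 N = 267.8 kN.

268 kN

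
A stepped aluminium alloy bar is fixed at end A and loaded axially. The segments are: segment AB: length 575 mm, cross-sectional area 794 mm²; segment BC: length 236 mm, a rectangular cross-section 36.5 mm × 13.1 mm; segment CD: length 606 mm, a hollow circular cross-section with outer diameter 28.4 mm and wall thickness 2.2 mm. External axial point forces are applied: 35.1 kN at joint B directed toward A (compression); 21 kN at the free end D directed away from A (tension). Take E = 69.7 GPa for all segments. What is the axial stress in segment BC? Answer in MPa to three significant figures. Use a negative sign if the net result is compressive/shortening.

43.9 MPa

Internal axial forces (sectioning from the free end, tension +): N_CD = 21 kN, N_BC = 21 kN, N_AB = -14.1 kN.
A_BC = 478.1 mm².
σ_BC = N_BC/A_BC = 21000/478.1 = 43.92 MPa.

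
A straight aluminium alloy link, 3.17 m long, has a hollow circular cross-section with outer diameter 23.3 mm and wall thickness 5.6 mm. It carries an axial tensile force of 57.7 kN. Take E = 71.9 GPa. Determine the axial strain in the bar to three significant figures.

A = 311.4 mm².
σ = N/A = 185.3 MPa; ε = σ/E = 185.3/71900 = 2.577e-03.

0.00258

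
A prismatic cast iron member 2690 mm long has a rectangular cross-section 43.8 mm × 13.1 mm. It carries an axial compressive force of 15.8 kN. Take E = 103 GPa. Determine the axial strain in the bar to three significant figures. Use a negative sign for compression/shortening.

-2.67e-04

A = 573.8 mm².
σ = N/A = -27.54 MPa; ε = σ/E = -27.54/103000 = -2.673e-04.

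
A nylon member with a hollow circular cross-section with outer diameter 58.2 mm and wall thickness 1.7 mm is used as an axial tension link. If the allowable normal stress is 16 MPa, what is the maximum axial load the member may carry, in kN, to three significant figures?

4.83 kN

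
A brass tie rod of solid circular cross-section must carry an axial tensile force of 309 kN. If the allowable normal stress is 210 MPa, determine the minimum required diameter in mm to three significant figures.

43.3 mm

Required area A ≥ P/σ_allow = 309000/210 = 1471 mm².
For a solid circular section, d ≥ √(4A/π) = 43.28 mm.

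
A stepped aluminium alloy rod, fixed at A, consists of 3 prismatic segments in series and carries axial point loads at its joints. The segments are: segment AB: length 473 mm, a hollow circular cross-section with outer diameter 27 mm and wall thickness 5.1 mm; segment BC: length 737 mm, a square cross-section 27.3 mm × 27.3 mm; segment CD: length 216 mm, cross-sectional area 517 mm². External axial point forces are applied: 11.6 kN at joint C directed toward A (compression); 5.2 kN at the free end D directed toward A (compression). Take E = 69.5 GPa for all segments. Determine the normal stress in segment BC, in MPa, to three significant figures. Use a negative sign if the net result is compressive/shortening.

Internal axial forces (sectioning from the free end, tension +): N_CD = -5.2 kN, N_BC = -16.8 kN, N_AB = -16.8 kN.
A_BC = 745.3 mm².
σ_BC = N_BC/A_BC = -16800/745.3 = -22.54 MPa.

-22.5 MPa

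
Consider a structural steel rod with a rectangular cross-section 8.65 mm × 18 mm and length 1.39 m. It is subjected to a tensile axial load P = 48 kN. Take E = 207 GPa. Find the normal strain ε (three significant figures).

A = 155.7 mm².
σ = N/A = 308.3 MPa; ε = σ/E = 308.3/207000 = 1.489e-03.

0.00149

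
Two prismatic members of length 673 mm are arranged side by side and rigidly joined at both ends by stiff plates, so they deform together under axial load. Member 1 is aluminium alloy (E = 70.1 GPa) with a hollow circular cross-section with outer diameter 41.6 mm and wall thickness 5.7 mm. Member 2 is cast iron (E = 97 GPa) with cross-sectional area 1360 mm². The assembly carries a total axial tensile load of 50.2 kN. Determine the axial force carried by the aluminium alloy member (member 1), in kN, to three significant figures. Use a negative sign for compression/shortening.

12.8 kN

A_1 = 642.9 mm².
Equal strain + equilibrium ⇒ each member carries load in proportion to AE: A₁E₁ = 45060000 N, A₂E₂ = 131900000 N, ΣAE = 177000000 N.
F₁ = P·A₁E₁/ΣAE = 50200·45060000/177000000 = 12780 N.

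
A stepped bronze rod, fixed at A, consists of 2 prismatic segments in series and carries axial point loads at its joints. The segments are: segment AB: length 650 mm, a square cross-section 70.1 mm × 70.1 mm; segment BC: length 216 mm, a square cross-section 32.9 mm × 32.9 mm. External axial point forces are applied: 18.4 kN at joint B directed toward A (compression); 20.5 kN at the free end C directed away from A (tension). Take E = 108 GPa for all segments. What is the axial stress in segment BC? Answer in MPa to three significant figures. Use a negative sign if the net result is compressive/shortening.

Internal axial forces (sectioning from the free end, tension +): N_BC = 20.5 kN, N_AB = 2.1 kN.
A_BC = 1082 mm².
σ_BC = N_BC/A_BC = 20500/1082 = 18.94 MPa.

18.9 MPa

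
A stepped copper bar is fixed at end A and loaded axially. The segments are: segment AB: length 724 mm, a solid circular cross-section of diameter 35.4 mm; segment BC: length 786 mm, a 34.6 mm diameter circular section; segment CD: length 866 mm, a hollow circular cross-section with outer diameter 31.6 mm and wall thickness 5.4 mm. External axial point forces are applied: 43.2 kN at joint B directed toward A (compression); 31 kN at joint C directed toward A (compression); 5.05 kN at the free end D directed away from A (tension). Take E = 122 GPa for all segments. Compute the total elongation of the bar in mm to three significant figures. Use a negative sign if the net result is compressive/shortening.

Internal axial forces (sectioning from the free end, tension +): N_CD = 5.05 kN, N_BC = -25.95 kN, N_AB = -69.15 kN.
A_AB = 984.2 mm².
A_BC = 940.2 mm².
A_CD = 444.5 mm².
δ_AB = -69150·724/(984.2·122000) = -0.4169 mm
δ_BC = -25950·786/(940.2·122000) = -0.1778 mm
δ_CD = 5050·866/(444.5·122000) = 0.08065 mm
δ = Σδ_i = -0.5141 mm.

-0.514 mm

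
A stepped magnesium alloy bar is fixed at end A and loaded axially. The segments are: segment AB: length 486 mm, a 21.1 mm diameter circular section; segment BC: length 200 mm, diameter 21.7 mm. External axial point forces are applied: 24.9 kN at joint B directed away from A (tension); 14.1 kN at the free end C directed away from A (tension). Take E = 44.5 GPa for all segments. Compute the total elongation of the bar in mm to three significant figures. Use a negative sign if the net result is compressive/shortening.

Internal axial forces (sectioning from the free end, tension +): N_BC = 14.1 kN, N_AB = 39 kN.
A_AB = 349.7 mm².
A_BC = 369.8 mm².
δ_AB = 39000·486/(349.7·44500) = 1.218 mm
δ_BC = 14100·200/(369.8·44500) = 0.1713 mm
δ = Σδ_i = 1.389 mm.

1.39 mm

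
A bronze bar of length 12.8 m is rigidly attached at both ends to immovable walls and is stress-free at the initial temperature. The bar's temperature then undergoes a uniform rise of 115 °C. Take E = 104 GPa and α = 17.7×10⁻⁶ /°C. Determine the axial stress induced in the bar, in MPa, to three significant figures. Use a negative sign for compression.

-212 MPa

Free thermal expansion αLΔT = 17.7e-6 · 12800 · 115 = 26.05 mm.
The walls impose strain ε = −(26.05)/12800 = -2.0355e-03; σ = Eε = 104000 · -2.0355e-03 = -211.7 MPa.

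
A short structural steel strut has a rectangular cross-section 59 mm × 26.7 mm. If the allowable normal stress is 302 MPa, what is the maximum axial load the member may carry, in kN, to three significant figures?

A = 1575 mm².
P_max = σ_allow · A = 302 · 1575 = 475700 N = 475.7 kN.

476 kN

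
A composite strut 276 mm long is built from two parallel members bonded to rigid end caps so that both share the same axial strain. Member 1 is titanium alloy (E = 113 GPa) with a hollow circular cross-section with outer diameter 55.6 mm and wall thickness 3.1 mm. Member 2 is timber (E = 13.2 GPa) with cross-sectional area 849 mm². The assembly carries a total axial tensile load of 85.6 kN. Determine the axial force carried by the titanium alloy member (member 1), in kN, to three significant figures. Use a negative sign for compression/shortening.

71.7 kN

A_1 = 511.3 mm².
Equal strain + equilibrium ⇒ each member carries load in proportion to AE: A₁E₁ = 57780000 N, A₂E₂ = 11210000 N, ΣAE = 68980000 N.
F₁ = P·A₁E₁/ΣAE = 85600·57780000/68980000 = 71690 N.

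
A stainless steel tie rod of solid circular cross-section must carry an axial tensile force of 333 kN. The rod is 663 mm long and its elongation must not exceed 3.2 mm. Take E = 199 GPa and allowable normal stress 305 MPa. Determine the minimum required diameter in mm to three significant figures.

Required area A ≥ P/σ_allow = 333000/305 = 1092 mm².
For a solid circular section, d ≥ √(4A/π) = 37.28 mm.
Elongation limit: A ≥ PL/(Eδ_allow) = 333000·663/(199000·3.2) = 346.7 mm² ⇒ d ≥ 21.01 mm.
The stress limit governs.

37.3 mm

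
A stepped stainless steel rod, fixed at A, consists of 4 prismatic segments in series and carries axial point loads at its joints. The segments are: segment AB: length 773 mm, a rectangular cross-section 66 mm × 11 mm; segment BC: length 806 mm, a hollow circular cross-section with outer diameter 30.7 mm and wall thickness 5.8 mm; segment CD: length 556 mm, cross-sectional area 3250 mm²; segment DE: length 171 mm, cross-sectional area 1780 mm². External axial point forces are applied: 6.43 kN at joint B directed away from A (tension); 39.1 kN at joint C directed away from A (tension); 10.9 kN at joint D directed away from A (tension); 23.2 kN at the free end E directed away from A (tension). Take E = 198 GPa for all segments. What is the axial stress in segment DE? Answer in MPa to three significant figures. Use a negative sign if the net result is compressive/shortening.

Internal axial forces (sectioning from the free end, tension +): N_DE = 23.2 kN, N_CD = 34.1 kN, N_BC = 73.2 kN, N_AB = 79.63 kN.
σ_DE = N_DE/A_DE = 23200/1780 = 13.03 MPa.

13.0 MPa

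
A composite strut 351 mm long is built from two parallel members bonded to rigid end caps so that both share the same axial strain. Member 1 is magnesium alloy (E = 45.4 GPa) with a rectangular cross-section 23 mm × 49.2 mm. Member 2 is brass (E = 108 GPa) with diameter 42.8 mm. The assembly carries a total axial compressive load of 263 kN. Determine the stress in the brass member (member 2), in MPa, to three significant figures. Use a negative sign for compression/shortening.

A_1 = 1132 mm².
A_2 = 1439 mm².
Equal strain + equilibrium ⇒ each member carries load in proportion to AE: A₁E₁ = 51370000 N, A₂E₂ = 155400000 N, ΣAE = 206800000 N.
σ₂ = P·E₂/ΣAE = -263000·108000/206800000 = -137.4 MPa.

-137 MPa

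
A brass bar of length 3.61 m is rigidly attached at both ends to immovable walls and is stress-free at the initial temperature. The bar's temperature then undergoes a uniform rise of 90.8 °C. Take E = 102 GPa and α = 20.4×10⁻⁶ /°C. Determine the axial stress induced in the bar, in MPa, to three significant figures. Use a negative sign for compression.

Free thermal expansion αLΔT = 20.4e-6 · 3610 · 90.8 = 6.687 mm.
The walls impose strain ε = −(6.687)/3610 = -1.8523e-03; σ = Eε = 102000 · -1.8523e-03 = -188.9 MPa.

-189 MPa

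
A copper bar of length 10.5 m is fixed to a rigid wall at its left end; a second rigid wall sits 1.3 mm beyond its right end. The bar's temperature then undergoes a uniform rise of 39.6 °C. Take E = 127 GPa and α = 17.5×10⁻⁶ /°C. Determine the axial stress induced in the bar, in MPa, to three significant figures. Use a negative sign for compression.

Free thermal expansion αLΔT = 17.5e-6 · 10500 · 39.6 = 7.276 mm.
The walls engage after the gap closes; constrained expansion = 7.276 − 1.3 = 5.976 mm.
The walls impose strain ε = −(5.976)/10500 = -5.6919e-04; σ = Eε = 127000 · -5.6919e-04 = -72.29 MPa.

-72.3 MPa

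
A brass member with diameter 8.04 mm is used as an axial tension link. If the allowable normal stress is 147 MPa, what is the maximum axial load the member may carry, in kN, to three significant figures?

7.46 kN

A = 50.77 mm².
P_max = σ_allow · A = 147 · 50.77 = 7463 N = 7.463 kN.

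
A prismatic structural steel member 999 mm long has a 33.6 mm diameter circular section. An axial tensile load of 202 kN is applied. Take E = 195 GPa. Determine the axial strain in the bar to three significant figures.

0.00117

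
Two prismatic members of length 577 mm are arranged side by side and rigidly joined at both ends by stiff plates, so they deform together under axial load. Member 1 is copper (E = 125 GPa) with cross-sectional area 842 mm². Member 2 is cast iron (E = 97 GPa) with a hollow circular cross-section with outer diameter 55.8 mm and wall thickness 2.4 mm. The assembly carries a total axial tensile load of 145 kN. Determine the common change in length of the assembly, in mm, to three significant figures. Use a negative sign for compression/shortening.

0.580 mm

A_2 = 402.6 mm².
Equal strain + equilibrium ⇒ each member carries load in proportion to AE: A₁E₁ = 105200000 N, A₂E₂ = 39050000 N, ΣAE = 144300000 N.
δ = PL/ΣAE = 145000·577/144300000 = 0.5798 mm.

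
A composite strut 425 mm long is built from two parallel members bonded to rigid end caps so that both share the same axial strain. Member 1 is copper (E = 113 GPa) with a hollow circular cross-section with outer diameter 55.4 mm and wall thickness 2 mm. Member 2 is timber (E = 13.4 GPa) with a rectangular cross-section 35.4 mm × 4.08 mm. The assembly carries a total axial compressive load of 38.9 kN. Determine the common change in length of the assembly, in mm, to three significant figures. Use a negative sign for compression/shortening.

-0.415 mm

A_1 = 335.5 mm².
A_2 = 144.4 mm².
Equal strain + equilibrium ⇒ each member carries load in proportion to AE: A₁E₁ = 37910000 N, A₂E₂ = 1935000 N, ΣAE = 39850000 N.
δ = PL/ΣAE = -38900·425/39850000 = -0.4149 mm.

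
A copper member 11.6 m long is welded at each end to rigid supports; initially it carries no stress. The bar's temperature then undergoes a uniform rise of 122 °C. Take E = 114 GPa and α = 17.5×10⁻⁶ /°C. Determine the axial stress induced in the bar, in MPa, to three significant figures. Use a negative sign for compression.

-243 MPa

Free thermal expansion αLΔT = 17.5e-6 · 11600 · 122 = 24.77 mm.
The walls impose strain ε = −(24.77)/11600 = -2.1350e-03; σ = Eε = 114000 · -2.1350e-03 = -243.4 MPa.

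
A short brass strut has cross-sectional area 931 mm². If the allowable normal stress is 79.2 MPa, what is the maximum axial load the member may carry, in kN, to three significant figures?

73.7 kN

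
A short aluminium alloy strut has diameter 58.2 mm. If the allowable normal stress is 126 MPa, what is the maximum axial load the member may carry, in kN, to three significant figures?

335 kN

A = 2660 mm².
P_max = σ_allow · A = 126 · 2660 = 335200 N = 335.2 kN.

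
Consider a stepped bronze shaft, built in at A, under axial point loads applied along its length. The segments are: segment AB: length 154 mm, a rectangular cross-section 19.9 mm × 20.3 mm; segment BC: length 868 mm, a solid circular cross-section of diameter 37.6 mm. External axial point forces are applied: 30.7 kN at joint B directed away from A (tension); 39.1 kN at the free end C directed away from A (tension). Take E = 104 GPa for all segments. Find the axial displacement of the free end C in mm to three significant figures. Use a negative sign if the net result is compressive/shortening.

0.550 mm

Internal axial forces (sectioning from the free end, tension +): N_BC = 39.1 kN, N_AB = 69.8 kN.
A_AB = 404 mm².
A_BC = 1110 mm².
δ_AB = 69800·154/(404·104000) = 0.2559 mm
δ_BC = 39100·868/(1110·104000) = 0.2939 mm
δ = Σδ_i = 0.5498 mm.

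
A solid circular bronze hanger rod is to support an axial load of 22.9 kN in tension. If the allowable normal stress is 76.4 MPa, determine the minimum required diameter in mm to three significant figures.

19.5 mm

Required area A ≥ P/σ_allow = 22900/76.4 = 299.7 mm².
For a solid circular section, d ≥ √(4A/π) = 19.54 mm.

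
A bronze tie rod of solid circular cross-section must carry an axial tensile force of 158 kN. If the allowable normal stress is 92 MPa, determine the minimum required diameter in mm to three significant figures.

Required area A ≥ P/σ_allow = 158000/92 = 1717 mm².
For a solid circular section, d ≥ √(4A/π) = 46.76 mm.

46.8 mm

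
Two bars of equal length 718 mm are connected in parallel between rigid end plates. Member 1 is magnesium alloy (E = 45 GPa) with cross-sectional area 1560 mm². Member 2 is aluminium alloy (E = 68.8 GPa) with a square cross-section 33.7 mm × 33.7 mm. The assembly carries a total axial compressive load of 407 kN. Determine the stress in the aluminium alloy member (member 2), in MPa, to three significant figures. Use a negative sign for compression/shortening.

-189 MPa

A_2 = 1136 mm².
Equal strain + equilibrium ⇒ each member carries load in proportion to AE: A₁E₁ = 70200000 N, A₂E₂ = 78140000 N, ΣAE = 148300000 N.
σ₂ = P·E₂/ΣAE = -407000·68800/148300000 = -188.8 MPa.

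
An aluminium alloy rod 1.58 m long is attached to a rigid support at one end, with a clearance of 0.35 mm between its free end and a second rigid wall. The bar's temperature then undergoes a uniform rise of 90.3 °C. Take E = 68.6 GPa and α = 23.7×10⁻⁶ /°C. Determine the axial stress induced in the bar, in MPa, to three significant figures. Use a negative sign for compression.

-132 MPa

Free thermal expansion αLΔT = 23.7e-6 · 1580 · 90.3 = 3.381 mm.
The walls engage after the gap closes; constrained expansion = 3.381 − 0.35 = 3.031 mm.
The walls impose strain ε = −(3.031)/1580 = -1.9186e-03; σ = Eε = 68600 · -1.9186e-03 = -131.6 MPa.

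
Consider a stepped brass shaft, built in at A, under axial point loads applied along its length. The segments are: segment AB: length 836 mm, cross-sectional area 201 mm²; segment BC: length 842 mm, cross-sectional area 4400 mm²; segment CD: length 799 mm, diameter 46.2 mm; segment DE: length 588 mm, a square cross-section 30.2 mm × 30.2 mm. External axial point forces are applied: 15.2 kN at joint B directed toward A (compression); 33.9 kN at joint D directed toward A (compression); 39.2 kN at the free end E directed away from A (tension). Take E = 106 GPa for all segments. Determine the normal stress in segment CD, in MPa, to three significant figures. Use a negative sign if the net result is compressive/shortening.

3.16 MPa

Internal axial forces (sectioning from the free end, tension +): N_DE = 39.2 kN, N_CD = 5.3 kN, N_BC = 5.3 kN, N_AB = -9.9 kN.
A_CD = 1676 mm².
σ_CD = N_CD/A_CD = 5300/1676 = 3.162 MPa.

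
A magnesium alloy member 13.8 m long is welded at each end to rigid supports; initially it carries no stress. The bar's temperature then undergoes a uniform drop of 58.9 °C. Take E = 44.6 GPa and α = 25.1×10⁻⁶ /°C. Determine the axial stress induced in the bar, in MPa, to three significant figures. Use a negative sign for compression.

Free thermal expansion αLΔT = 25.1e-6 · 13800 · -58.9 = -20.4 mm.
The walls impose strain ε = −(-20.4)/13800 = 1.4784e-03; σ = Eε = 44600 · 1.4784e-03 = 65.94 MPa.

65.9 MPa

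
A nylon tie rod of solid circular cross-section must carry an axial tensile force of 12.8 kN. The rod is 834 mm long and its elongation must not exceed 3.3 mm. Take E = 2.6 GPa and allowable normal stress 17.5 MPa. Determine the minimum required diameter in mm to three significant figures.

Required area A ≥ P/σ_allow = 12800/17.5 = 731.4 mm².
For a solid circular section, d ≥ √(4A/π) = 30.52 mm.
Elongation limit: A ≥ PL/(Eδ_allow) = 12800·834/(2600·3.3) = 1244 mm² ⇒ d ≥ 39.8 mm.
The elongation limit governs.

39.8 mm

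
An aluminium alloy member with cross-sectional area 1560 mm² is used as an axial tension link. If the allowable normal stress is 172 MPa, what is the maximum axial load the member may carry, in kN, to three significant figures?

268 kN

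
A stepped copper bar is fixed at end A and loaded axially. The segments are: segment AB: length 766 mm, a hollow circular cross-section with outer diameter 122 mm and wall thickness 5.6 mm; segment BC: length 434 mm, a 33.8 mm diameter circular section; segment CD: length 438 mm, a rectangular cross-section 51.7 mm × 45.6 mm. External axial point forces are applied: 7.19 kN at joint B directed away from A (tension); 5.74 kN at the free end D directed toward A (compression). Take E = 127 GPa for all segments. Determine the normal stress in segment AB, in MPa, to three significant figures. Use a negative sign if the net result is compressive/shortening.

0.708 MPa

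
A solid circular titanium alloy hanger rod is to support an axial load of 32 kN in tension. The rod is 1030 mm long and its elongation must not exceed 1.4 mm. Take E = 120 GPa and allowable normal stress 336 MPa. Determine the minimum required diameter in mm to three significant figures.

Required area A ≥ P/σ_allow = 32000/336 = 95.24 mm².
For a solid circular section, d ≥ √(4A/π) = 11.01 mm.
Elongation limit: A ≥ PL/(Eδ_allow) = 32000·1030/(120000·1.4) = 196.2 mm² ⇒ d ≥ 15.8 mm.
The elongation limit governs.

15.8 mm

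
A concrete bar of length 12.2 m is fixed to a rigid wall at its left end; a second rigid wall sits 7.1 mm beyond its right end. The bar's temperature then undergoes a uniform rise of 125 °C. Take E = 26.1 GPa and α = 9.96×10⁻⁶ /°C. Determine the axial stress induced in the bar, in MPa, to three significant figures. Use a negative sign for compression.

-17.3 MPa

Free thermal expansion αLΔT = 9.96e-6 · 12200 · 125 = 15.19 mm.
The walls engage after the gap closes; constrained expansion = 15.19 − 7.1 = 8.089 mm.
The walls impose strain ε = −(8.089)/12200 = -6.6303e-04; σ = Eε = 26100 · -6.6303e-04 = -17.31 MPa.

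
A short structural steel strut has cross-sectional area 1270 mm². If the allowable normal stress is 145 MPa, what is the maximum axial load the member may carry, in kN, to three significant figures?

184 kN

P_max = σ_allow · A = 145 · 1270 = 184200 N = 184.2 kN.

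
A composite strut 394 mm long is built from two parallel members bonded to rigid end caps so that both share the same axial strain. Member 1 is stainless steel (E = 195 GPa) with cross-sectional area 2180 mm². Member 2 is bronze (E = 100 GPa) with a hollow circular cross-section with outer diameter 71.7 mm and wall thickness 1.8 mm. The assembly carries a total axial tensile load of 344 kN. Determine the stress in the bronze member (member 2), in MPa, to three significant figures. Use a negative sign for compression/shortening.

A_2 = 395.3 mm².
Equal strain + equilibrium ⇒ each member carries load in proportion to AE: A₁E₁ = 425100000 N, A₂E₂ = 39530000 N, ΣAE = 464600000 N.
σ₂ = P·E₂/ΣAE = 344000·100000/464600000 = 74.04 MPa.

74.0 MPa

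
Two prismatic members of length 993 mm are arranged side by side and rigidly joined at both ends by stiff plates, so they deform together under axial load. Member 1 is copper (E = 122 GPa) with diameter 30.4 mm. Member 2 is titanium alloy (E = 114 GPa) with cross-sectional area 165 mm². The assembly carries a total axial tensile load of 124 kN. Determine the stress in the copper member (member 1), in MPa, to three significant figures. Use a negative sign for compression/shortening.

141 MPa

A_1 = 725.8 mm².
Equal strain + equilibrium ⇒ each member carries load in proportion to AE: A₁E₁ = 88550000 N, A₂E₂ = 18810000 N, ΣAE = 107400000 N.
σ₁ = P·E₁/ΣAE = 124000·122000/107400000 = 140.9 MPa.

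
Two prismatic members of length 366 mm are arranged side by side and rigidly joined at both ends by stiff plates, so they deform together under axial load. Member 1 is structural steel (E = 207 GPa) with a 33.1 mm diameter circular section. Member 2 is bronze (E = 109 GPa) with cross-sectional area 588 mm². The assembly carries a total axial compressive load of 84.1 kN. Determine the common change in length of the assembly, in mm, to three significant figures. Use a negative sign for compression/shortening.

-0.127 mm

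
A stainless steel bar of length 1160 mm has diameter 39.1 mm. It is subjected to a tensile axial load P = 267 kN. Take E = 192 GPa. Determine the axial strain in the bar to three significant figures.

0.00116

A = 1201 mm².
σ = N/A = 222.4 MPa; ε = σ/E = 222.4/192000 = 1.158e-03.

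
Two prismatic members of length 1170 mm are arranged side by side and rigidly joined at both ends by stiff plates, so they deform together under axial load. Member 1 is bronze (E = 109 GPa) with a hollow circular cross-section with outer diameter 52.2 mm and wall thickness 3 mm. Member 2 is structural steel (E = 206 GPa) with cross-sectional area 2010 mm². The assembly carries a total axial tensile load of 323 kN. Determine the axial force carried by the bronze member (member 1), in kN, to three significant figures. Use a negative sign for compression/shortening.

35.1 kN

A_1 = 463.7 mm².
Equal strain + equilibrium ⇒ each member carries load in proportion to AE: A₁E₁ = 50540000 N, A₂E₂ = 414100000 N, ΣAE = 464600000 N.
F₁ = P·A₁E₁/ΣAE = 323000·50540000/464600000 = 35140 N.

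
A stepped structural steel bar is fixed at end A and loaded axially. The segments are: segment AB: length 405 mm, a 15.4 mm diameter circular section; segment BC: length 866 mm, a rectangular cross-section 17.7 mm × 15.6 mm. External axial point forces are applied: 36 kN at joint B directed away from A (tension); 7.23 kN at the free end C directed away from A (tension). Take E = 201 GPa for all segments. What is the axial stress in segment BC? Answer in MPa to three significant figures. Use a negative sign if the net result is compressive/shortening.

26.2 MPa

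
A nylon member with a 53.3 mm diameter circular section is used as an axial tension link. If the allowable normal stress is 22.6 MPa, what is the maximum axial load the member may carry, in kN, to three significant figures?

A = 2231 mm².
P_max = σ_allow · A = 22.6 · 2231 = 50430 N = 50.43 kN.

50.4 kN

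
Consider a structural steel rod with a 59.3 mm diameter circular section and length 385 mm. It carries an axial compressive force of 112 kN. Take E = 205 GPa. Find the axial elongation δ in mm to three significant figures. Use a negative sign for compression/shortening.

A = 2762 mm².
δ_mech = NL/(AE) = -112000·385/(2762·205000) = -0.07616 mm.

-0.0762 mm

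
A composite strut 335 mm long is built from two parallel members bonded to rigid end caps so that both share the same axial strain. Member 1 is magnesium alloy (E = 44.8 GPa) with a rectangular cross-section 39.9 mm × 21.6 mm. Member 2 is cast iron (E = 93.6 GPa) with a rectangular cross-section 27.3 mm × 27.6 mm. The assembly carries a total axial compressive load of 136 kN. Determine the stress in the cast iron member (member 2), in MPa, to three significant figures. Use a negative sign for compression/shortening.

A_1 = 861.8 mm².
A_2 = 753.5 mm².
Equal strain + equilibrium ⇒ each member carries load in proportion to AE: A₁E₁ = 38610000 N, A₂E₂ = 70530000 N, ΣAE = 109100000 N.
σ₂ = P·E₂/ΣAE = -136000·93600/109100000 = -116.6 MPa.

-117 MPa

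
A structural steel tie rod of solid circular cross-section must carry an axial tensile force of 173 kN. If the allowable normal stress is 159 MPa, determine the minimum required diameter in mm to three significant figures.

37.2 mm

Required area A ≥ P/σ_allow = 173000/159 = 1088 mm².
For a solid circular section, d ≥ √(4A/π) = 37.22 mm.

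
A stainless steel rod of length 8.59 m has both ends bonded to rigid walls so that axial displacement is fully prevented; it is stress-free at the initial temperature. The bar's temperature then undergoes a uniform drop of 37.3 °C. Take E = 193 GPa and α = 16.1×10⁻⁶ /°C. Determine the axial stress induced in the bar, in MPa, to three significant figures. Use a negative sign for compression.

Free thermal expansion αLΔT = 16.1e-6 · 8590 · -37.3 = -5.159 mm.
The walls impose strain ε = −(-5.159)/8590 = 6.0053e-04; σ = Eε = 193000 · 6.0053e-04 = 115.9 MPa.

116 MPa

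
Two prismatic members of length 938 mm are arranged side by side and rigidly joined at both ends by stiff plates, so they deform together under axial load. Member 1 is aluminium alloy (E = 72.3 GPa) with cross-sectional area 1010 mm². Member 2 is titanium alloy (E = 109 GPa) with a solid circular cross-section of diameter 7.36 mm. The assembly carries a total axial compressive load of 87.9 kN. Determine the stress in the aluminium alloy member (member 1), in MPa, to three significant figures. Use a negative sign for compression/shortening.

A_2 = 42.54 mm².
Equal strain + equilibrium ⇒ each member carries load in proportion to AE: A₁E₁ = 73020000 N, A₂E₂ = 4637000 N, ΣAE = 77660000 N.
σ₁ = P·E₁/ΣAE = -87900·72300/77660000 = -81.83 MPa.

-81.8 MPa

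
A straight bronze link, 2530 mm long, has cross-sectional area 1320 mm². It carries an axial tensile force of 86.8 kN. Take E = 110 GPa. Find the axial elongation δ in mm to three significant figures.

1.51 mm

δ_mech = NL/(AE) = 86800·2530/(1320·110000) = 1.512 mm.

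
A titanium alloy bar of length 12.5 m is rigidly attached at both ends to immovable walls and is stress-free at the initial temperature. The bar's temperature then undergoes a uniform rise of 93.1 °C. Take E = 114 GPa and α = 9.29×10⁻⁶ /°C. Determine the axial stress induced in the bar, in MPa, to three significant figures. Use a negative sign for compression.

-98.6 MPa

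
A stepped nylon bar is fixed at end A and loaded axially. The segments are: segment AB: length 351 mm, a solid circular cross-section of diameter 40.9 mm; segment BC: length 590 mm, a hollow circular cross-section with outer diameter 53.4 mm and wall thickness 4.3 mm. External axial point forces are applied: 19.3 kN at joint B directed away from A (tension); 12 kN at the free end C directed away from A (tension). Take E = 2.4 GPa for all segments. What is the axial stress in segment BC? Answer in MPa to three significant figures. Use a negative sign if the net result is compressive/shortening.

Internal axial forces (sectioning from the free end, tension +): N_BC = 12 kN, N_AB = 31.3 kN.
A_BC = 663.3 mm².
σ_BC = N_BC/A_BC = 12000/663.3 = 18.09 MPa.

18.1 MPa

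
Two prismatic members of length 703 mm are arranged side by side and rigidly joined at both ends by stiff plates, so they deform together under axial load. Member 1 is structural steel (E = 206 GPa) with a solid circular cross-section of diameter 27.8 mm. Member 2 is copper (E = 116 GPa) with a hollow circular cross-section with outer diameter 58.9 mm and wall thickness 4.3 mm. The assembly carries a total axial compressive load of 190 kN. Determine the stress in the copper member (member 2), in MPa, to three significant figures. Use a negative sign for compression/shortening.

-105 MPa

A_1 = 607 mm².
A_2 = 737.6 mm².
Equal strain + equilibrium ⇒ each member carries load in proportion to AE: A₁E₁ = 125000000 N, A₂E₂ = 85560000 N, ΣAE = 210600000 N.
σ₂ = P·E₂/ΣAE = -190000·116000/210600000 = -104.7 MPa.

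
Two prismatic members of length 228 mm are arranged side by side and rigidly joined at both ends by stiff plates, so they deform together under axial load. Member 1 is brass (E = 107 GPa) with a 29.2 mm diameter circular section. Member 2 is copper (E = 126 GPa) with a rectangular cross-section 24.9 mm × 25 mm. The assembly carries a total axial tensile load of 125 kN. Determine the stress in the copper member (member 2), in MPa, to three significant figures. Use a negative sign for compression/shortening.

105 MPa

A_1 = 669.7 mm².
A_2 = 622.5 mm².
Equal strain + equilibrium ⇒ each member carries load in proportion to AE: A₁E₁ = 71650000 N, A₂E₂ = 78440000 N, ΣAE = 150100000 N.
σ₂ = P·E₂/ΣAE = 125000·126000/150100000 = 104.9 MPa.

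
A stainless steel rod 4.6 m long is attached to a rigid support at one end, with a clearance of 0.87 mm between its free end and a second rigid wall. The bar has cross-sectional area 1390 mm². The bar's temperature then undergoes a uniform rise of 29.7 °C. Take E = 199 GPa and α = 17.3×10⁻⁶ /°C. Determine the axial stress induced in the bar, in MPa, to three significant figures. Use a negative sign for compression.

Free thermal expansion αLΔT = 17.3e-6 · 4600 · 29.7 = 2.364 mm.
The walls engage after the gap closes; constrained expansion = 2.364 − 0.87 = 1.494 mm.
The walls impose strain ε = −(1.494)/4600 = -3.2468e-04; σ = Eε = 199000 · -3.2468e-04 = -64.61 MPa.

-64.6 MPa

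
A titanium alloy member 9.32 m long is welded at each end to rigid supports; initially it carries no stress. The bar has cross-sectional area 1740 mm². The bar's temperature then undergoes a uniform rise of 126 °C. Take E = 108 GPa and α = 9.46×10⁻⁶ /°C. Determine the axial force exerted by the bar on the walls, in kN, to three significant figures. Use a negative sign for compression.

-224 kN

Free thermal expansion αLΔT = 9.46e-6 · 9320 · 126 = 11.11 mm.
The walls impose strain ε = −(11.11)/9320 = -1.1920e-03; σ = Eε = 108000 · -1.1920e-03 = -128.7 MPa.
Wall reaction R = σ·A = -128.7·1740 = -224000 N = -224 kN.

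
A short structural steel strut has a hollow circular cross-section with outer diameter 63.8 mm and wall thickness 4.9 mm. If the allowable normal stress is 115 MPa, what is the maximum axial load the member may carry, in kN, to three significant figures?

104 kN

A = 906.7 mm².
P_max = σ_allow · A = 115 · 906.7 = 104300 N = 104.3 kN.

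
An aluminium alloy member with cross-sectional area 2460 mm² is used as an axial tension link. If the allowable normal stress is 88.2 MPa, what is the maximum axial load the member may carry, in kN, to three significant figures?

P_max = σ_allow · A = 88.2 · 2460 = 217000 N = 217 kN.

217 kN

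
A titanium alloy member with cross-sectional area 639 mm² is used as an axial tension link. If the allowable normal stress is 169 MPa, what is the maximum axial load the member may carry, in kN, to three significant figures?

108 kN

P_max = σ_allow · A = 169 · 639 = 108000 N = 108 kN.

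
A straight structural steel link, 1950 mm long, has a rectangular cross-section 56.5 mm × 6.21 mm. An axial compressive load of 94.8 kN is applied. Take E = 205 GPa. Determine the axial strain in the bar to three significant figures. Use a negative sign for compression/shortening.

-0.00132

A = 350.9 mm².
σ = N/A = -270.2 MPa; ε = σ/E = -270.2/205000 = -1.318e-03.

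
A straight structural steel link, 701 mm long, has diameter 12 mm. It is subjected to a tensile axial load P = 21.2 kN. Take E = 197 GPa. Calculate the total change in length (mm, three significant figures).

0.667 mm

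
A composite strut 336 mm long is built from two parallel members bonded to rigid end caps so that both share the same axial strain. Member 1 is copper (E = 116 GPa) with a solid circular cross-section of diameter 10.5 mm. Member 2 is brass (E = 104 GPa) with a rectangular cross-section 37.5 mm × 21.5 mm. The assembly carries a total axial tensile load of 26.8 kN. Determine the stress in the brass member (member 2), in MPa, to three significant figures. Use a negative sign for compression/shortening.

A_1 = 86.59 mm².
A_2 = 806.2 mm².
Equal strain + equilibrium ⇒ each member carries load in proportion to AE: A₁E₁ = 10040000 N, A₂E₂ = 83850000 N, ΣAE = 93890000 N.
σ₂ = P·E₂/ΣAE = 26800·104000/93890000 = 29.68 MPa.

29.7 MPa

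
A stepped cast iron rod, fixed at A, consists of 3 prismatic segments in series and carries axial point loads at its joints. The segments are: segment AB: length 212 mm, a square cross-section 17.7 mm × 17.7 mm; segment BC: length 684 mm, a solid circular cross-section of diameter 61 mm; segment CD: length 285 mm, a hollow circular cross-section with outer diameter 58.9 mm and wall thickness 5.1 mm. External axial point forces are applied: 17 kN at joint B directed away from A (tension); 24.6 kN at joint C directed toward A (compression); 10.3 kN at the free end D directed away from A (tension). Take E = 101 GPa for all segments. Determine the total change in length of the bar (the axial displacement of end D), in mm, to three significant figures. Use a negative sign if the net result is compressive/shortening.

0.0187 mm

Internal axial forces (sectioning from the free end, tension +): N_CD = 10.3 kN, N_BC = -14.3 kN, N_AB = 2.7 kN.
A_AB = 313.3 mm².
A_BC = 2922 mm².
A_CD = 862 mm².
δ_AB = 2700·212/(313.3·101000) = 0.01809 mm
δ_BC = -14300·684/(2922·101000) = -0.03314 mm
δ_CD = 10300·285/(862·101000) = 0.03372 mm
δ = Σδ_i = 0.01867 mm.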